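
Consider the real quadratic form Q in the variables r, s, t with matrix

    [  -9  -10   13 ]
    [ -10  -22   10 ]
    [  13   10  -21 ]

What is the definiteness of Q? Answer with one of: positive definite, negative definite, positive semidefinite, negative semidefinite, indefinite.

Leading principal minors: Δ_1 = -9, Δ_2 = 98, Δ_3 = -40.
The signs alternate starting with Δ_1 < 0, so by Sylvester's criterion Q is negative definite.

negative definite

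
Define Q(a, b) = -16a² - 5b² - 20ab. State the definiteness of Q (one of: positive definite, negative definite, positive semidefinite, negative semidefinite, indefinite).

The symmetric matrix of Q is [[-16, -10], [-10, -5]].
For the 2×2 matrix [[-16, -10], [-10, -5]]: det = -16·-5 − (-10)² = -20, trace = -21.
det < 0 so the eigenvalues have opposite signs; the form is indefinite.

indefinite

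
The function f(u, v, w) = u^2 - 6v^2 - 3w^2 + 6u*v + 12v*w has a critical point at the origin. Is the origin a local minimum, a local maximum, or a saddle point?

saddle point

The Hessian at the origin is H = [[2, 6, 0], [6, -12, 12], [0, 12, -6]].
Row-reducing H symmetrically gives the diagonal entries 2, -30, -6/5.
So there are 1 positive, 2 negative pivots.
H is indefinite, so the origin is a saddle point.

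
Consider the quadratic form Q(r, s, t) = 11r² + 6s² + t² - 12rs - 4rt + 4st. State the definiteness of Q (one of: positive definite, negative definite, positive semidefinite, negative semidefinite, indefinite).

positive definite

The symmetric matrix is A = [[11, -6, -2], [-6, 6, 2], [-2, 2, 1]].
Symmetric row and column elimination reduces A to a congruent diagonal form with pivots 11, 30/11, 1/3.
So there are 3 positive pivots.
Hence Q is positive definite.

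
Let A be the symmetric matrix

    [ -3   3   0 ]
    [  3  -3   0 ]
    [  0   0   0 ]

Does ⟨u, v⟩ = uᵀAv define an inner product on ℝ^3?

no

Congruent diagonalization of A (simultaneous row and column reduction) yields pivots -3, 0, 0.
That gives 1 negative, 2 zero pivots.
Hence Q is negative semidefinite.
⟨·,·⟩ is an inner product exactly when A is positive definite.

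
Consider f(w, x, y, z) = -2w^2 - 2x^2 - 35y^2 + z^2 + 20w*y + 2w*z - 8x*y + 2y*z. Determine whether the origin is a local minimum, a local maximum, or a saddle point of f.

saddle point

The Hessian at the origin is H = [[-4, 0, 20, 2], [0, -4, -8, 0], [20, -8, -70, 2], [2, 0, 2, 2]].
Row-reducing H symmetrically gives the diagonal entries -4, -4, 46, -3/23.
That gives 1 positive, 3 negative pivots.
H is indefinite, so the origin is a saddle point.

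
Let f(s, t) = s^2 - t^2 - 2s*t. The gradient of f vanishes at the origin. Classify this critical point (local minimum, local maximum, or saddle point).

The Hessian at the origin is H = [[2, -2], [-2, -2]].
det H = 2·-2 − (-2)² = -8 < 0, so H is indefinite.
Therefore the origin is a saddle point.

saddle point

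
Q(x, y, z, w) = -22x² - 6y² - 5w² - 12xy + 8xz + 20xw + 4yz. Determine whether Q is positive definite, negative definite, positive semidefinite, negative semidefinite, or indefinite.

The associated matrix is A = [[-22, -6, 4, 10], [-6, -6, 2, 0], [4, 2, 0, 0], [10, 0, 0, -5]].
Row-reducing A symmetrically gives the diagonal entries -22, -48/11, 11/12, -5/11.
That gives 1 positive, 3 negative pivots.
Hence Q is indefinite.

indefinite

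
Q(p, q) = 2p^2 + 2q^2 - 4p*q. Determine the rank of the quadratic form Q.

1

The associated matrix is A = [[2, -2], [-2, 2]].
Applying the same elementary operations to the rows and columns of A produces a congruent diagonal matrix with entries 2, 0.
So there are 1 positive, 1 zero pivots.
The rank is the number of nonzero pivots: 1.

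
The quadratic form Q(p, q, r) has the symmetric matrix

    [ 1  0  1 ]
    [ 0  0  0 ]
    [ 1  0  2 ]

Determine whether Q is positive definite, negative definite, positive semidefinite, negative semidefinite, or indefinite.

positive semidefinite

Symmetric row and column elimination reduces A to a congruent diagonal form with pivots 1, 0, 1.
So there are 2 positive, 1 zero pivots.
Hence Q is positive semidefinite.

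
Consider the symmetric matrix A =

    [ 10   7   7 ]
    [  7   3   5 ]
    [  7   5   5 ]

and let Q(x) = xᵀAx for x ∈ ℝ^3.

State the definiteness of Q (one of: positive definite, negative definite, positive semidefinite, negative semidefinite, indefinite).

indefinite

An LDLᵀ factorisation of A has diagonal entries 10, -19/10, 2/19.
Counting signs: 2 positive, 1 negative.
Hence Q is indefinite.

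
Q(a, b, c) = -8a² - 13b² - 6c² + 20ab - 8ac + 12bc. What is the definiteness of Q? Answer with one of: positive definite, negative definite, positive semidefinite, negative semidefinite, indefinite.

negative definite

The symmetric matrix of Q is A = [[-8, 10, -4], [10, -13, 6], [-4, 6, -6]].
Leading principal minors: Δ_1 = -8, Δ_2 = 4, Δ_3 = -8.
The signs alternate starting with Δ_1 < 0, so by Sylvester's criterion Q is negative definite.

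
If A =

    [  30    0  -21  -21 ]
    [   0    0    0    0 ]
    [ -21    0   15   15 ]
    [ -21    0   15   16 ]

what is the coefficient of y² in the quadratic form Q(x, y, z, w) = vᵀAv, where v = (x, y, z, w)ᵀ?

0

The coefficient of y² is the diagonal entry A[2,2] = 0.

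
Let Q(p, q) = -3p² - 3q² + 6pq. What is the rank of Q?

The symmetric matrix is A = [[-3, 3], [3, -3]].
Symmetric row and column elimination reduces A to a congruent diagonal form with pivots -3, 0.
So there are 1 negative, 1 zero pivots.
The rank is the number of nonzero pivots: 1.

1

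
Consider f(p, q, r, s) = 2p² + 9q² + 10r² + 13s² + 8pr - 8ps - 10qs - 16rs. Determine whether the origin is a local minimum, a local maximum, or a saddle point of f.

local minimum

The Hessian at the origin is H = [[4, 0, 8, -8], [0, 18, 0, -10], [8, 0, 20, -16], [-8, -10, -16, 26]].
Row-reducing H symmetrically gives the diagonal entries 4, 18, 4, 40/9.
Counting signs: 4 positive.
H is positive definite, so the origin is a strict local minimum.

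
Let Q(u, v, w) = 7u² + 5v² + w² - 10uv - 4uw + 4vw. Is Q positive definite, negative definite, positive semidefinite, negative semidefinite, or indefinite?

Write A = [[7, -5, -2], [-5, 5, 2], [-2, 2, 1]].
Symmetric row and column elimination reduces A to a congruent diagonal form with pivots 7, 10/7, 1/5.
That gives 3 positive pivots.
Hence Q is positive definite.

positive definite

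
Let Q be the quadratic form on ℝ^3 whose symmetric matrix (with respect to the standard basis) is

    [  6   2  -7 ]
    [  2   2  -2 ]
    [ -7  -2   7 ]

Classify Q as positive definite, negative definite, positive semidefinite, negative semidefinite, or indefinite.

Symmetric row and column elimination reduces A to a congruent diagonal form with pivots 6, 4/3, -5/4.
That gives 2 positive, 1 negative pivots.
Hence Q is indefinite.

indefinite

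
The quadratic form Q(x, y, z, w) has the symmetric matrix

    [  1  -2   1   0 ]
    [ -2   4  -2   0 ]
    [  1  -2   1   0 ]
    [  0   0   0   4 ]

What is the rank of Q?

Row-reducing A symmetrically gives the diagonal entries 1, 0, 0, 4.
That gives 2 positive, 2 zero pivots.
The rank is the number of nonzero pivots: 2.

2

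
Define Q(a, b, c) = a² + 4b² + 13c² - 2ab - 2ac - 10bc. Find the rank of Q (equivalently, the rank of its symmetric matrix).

2

Write A = [[1, -1, -1], [-1, 4, -5], [-1, -5, 13]].
Row-reducing A symmetrically gives the diagonal entries 1, 3, 0.
That gives 2 positive, 1 zero pivots.
The rank is the number of nonzero pivots: 2.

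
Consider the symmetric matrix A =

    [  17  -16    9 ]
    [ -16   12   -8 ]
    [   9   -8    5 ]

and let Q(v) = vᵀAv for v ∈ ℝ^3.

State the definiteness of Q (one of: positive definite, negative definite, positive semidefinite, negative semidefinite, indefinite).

Congruent diagonalization of A (simultaneous row and column reduction) yields pivots 17, -52/17, 4/13.
So there are 2 positive, 1 negative pivots.
Hence Q is indefinite.

indefinite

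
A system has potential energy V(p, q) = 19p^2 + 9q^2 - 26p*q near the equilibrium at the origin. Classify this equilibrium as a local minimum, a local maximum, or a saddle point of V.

The Hessian at the origin is H = [[38, -26], [-26, 18]].
det H = 38·18 − (-26)² = 8 > 0 and H[1,1] = 38 > 0, so H is positive definite.
Therefore the origin is a local minimum.

local minimum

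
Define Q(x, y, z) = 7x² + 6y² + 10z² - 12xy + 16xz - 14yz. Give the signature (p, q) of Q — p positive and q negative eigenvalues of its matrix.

Write A = [[7, -6, 8], [-6, 6, -7], [8, -7, 10]].
Applying the same elementary operations to the rows and columns of A produces a congruent diagonal matrix with entries 7, 6/7, 5/6.
So there are 3 positive pivots.

(3, 0)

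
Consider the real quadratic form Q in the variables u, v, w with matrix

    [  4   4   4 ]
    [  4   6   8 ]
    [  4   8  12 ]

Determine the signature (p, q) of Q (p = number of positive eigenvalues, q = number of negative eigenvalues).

(2, 0)

Row-reducing A symmetrically gives the diagonal entries 4, 2, 0.
That gives 2 positive, 1 zero pivots.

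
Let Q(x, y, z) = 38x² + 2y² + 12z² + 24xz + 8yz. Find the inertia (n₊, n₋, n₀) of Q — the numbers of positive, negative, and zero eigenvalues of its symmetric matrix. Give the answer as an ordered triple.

(3, 0, 0)

The associated matrix is A = [[38, 0, 12], [0, 2, 4], [12, 4, 12]].
Symmetric row and column elimination reduces A to a congruent diagonal form with pivots 38, 2, 4/19.
That gives 3 positive pivots.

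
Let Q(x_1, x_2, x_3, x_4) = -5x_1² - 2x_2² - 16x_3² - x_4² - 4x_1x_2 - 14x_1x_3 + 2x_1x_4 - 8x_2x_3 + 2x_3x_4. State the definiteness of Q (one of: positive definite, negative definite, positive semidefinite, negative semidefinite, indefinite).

negative definite

Write A = [[-5, -2, -7, 1], [-2, -2, -4, 0], [-7, -4, -16, 1], [1, 0, 1, -1]].
Applying the same elementary operations to the rows and columns of A produces a congruent diagonal matrix with entries -5, -6/5, -5, -2/3.
So there are 4 negative pivots.
Hence Q is negative definite.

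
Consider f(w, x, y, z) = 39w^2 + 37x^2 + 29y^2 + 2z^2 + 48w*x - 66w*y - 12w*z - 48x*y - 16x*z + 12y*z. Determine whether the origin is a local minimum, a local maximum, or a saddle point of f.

The Hessian at the origin is H = [[78, 48, -66, -12], [48, 74, -48, -16], [-66, -48, 58, 12], [-12, -16, 12, 4]].
Symmetric row and column elimination reduces H to a congruent diagonal form with pivots 78, 578/13, 268/289, 20/67.
So there are 4 positive pivots.
H is positive definite, so the origin is a strict local minimum.

local minimum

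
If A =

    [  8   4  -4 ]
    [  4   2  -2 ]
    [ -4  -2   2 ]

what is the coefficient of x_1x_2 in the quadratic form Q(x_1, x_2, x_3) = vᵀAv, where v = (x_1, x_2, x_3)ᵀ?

The coefficient of x_1x_2 is A[1,2] + A[2,1] = 2·4 = 8.

8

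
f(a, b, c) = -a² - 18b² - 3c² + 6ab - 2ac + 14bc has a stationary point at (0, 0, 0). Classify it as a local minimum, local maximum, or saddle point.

local maximum

The Hessian at the origin is H = [[-2, 6, -2], [6, -36, 14], [-2, 14, -6]].
An LDLᵀ factorisation of H has diagonal entries -2, -18, -4/9.
Counting signs: 3 negative.
H is negative definite, so the origin is a strict local maximum.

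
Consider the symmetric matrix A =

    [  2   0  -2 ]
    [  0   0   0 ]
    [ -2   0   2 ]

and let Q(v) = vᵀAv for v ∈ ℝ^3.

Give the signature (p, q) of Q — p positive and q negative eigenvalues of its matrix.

Symmetric row and column elimination reduces A to a congruent diagonal form with pivots 2, 0, 0.
That gives 1 positive, 2 zero pivots.

(1, 0)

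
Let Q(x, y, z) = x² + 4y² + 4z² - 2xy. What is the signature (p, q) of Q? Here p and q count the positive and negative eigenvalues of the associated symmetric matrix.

The symmetric matrix is A = [[1, -1, 0], [-1, 4, 0], [0, 0, 4]].
An LDLᵀ factorisation of A has diagonal entries 1, 3, 4.
That gives 3 positive pivots.

(3, 0)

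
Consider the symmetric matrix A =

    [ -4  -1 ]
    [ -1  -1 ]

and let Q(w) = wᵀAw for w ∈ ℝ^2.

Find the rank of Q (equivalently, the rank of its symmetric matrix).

2

Row-reducing A symmetrically gives the diagonal entries -4, -3/4.
That gives 2 negative pivots.
The rank is the number of nonzero pivots: 2.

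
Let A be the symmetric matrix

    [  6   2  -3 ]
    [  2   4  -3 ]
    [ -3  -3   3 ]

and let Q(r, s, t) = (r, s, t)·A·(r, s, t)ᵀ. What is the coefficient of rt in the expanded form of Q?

-6

The coefficient of rt is A[1,3] + A[3,1] = 2·(-3) = -6.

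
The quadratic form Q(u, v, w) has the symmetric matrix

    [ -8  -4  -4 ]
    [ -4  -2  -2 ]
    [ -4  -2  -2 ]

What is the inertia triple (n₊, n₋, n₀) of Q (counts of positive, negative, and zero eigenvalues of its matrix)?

Symmetric row and column elimination reduces A to a congruent diagonal form with pivots -8, 0, 0.
That gives 1 negative, 2 zero pivots.

(0, 1, 2)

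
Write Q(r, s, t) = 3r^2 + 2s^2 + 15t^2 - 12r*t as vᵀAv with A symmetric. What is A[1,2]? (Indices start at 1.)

The coefficient of r·s in Q is 0. For a symmetric A this equals A[1,2] + A[2,1] = 2·A[1,2].
So A[1,2] = 0/2 = 0.

0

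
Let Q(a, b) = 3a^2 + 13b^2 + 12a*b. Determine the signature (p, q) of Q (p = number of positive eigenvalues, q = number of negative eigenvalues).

(2, 0)

The symmetric matrix is A = [[3, 6], [6, 13]].
Congruent diagonalization of A (simultaneous row and column reduction) yields pivots 3, 1.
Counting signs: 2 positive.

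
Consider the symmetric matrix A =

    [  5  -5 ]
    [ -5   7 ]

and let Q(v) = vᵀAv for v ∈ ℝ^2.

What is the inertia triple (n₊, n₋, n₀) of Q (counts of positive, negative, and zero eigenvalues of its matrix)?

Row-reducing A symmetrically gives the diagonal entries 5, 2.
So there are 2 positive pivots.

(2, 0, 0)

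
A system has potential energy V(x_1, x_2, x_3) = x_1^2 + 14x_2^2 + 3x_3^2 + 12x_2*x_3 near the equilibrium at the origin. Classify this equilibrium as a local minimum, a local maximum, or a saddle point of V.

The Hessian at the origin is H = [[2, 0, 0], [0, 28, 12], [0, 12, 6]].
Row-reducing H symmetrically gives the diagonal entries 2, 28, 6/7.
Counting signs: 3 positive.
H is positive definite, so the origin is a strict local minimum.

local minimum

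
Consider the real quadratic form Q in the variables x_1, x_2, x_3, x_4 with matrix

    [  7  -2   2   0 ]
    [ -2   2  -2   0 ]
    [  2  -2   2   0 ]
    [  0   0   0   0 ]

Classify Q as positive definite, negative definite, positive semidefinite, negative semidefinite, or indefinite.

Row-reducing A symmetrically gives the diagonal entries 7, 10/7, 0, 0.
That gives 2 positive, 2 zero pivots.
Hence Q is positive semidefinite.

positive semidefinite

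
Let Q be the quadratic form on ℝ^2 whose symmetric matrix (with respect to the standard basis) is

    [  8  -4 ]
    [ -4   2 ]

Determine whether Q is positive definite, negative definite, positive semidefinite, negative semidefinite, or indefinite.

For the 2×2 matrix [[8, -4], [-4, 2]]: det = 8·2 − (-4)² = 0, trace = 10.
det = 0 so one eigenvalue is zero; the form is semidefinite with the sign of the trace.

positive semidefinite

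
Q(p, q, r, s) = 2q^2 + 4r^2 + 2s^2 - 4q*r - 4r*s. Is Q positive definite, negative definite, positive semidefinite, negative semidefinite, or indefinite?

positive semidefinite

The associated matrix is A = [[0, 0, 0, 0], [0, 2, -2, 0], [0, -2, 4, -2], [0, 0, -2, 2]].
Symmetric row and column elimination reduces A to a congruent diagonal form with pivots 0, 2, 2, 0.
That gives 2 positive, 2 zero pivots.
Hence Q is positive semidefinite.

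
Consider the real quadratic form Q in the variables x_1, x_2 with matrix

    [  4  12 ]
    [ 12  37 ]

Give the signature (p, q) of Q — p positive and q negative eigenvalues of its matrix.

(2, 0)

An LDLᵀ factorisation of A has diagonal entries 4, 1.
Counting signs: 2 positive.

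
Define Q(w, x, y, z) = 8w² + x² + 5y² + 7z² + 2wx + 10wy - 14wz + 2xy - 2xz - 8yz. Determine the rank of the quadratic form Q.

4

The associated matrix is A = [[8, 1, 5, -7], [1, 1, 1, -1], [5, 1, 5, -4], [-7, -1, -4, 7]].
Congruent diagonalization of A (simultaneous row and column reduction) yields pivots 8, 7/8, 12/7, 3/4.
So there are 4 positive pivots.
The rank is the number of nonzero pivots: 4.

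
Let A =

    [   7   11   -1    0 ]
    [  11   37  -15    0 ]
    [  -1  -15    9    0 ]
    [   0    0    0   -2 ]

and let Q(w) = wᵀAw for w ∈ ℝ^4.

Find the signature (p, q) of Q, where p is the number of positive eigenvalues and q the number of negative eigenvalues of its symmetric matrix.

(2, 2)

An LDLᵀ factorisation of A has diagonal entries 7, 138/7, -20/69, -2.
Counting signs: 2 positive, 2 negative.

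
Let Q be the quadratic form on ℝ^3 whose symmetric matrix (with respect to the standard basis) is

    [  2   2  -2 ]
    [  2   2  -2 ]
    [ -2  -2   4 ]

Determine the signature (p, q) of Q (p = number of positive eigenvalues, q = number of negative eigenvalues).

(2, 0)

Row-reducing A symmetrically gives the diagonal entries 2, 0, 2.
That gives 2 positive, 1 zero pivots.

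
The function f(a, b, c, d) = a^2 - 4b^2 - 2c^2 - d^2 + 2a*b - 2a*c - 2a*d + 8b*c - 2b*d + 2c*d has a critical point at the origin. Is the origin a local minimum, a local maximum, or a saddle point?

The Hessian at the origin is H = [[2, 2, -2, -2], [2, -8, 8, -2], [-2, 8, -4, 2], [-2, -2, 2, -2]].
Row-reducing H symmetrically gives the diagonal entries 2, -10, 4, -4.
Counting signs: 2 positive, 2 negative.
H is indefinite, so the origin is a saddle point.

saddle point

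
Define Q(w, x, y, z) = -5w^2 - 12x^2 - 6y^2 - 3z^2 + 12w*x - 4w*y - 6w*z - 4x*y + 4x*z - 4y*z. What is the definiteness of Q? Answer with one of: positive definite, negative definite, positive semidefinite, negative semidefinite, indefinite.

negative definite

The symmetric matrix is A = [[-5, 6, -2, -3], [6, -12, -2, 2], [-2, -2, -6, -2], [-3, 2, -2, -3]].
Congruent diagonalization of A (simultaneous row and column reduction) yields pivots -5, -24/5, -7/6, -2/7.
Counting signs: 4 negative.
Hence Q is negative definite.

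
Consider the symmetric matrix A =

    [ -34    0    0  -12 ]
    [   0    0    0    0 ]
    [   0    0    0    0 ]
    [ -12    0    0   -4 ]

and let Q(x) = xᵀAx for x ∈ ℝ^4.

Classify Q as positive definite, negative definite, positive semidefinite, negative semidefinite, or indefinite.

indefinite

Applying the same elementary operations to the rows and columns of A produces a congruent diagonal matrix with entries -34, 0, 0, 4/17.
That gives 1 positive, 1 negative, 2 zero pivots.
Hence Q is indefinite.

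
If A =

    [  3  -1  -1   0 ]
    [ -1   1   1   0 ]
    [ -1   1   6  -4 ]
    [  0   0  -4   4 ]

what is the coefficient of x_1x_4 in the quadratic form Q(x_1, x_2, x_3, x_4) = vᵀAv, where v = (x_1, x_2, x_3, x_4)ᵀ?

0

The coefficient of x_1x_4 is A[1,4] + A[4,1] = 2·0 = 0.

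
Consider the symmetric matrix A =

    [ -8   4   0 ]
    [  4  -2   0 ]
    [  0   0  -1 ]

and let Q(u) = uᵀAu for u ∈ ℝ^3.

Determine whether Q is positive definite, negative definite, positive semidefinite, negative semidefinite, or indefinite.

negative semidefinite

Symmetric row and column elimination reduces A to a congruent diagonal form with pivots -8, 0, -1.
Counting signs: 2 negative, 1 zero.
Hence Q is negative semidefinite.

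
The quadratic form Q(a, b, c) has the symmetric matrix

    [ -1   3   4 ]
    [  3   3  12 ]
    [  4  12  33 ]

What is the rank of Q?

3

Row-reducing A symmetrically gives the diagonal entries -1, 12, 1.
That gives 2 positive, 1 negative pivots.
The rank is the number of nonzero pivots: 3.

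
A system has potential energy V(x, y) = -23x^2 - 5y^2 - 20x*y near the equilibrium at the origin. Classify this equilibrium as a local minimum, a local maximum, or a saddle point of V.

The Hessian at the origin is H = [[-46, -20], [-20, -10]].
det H = -46·-10 − (-20)² = 60 > 0 and H[1,1] = -46 < 0, so H is negative definite.
Therefore the origin is a local maximum.

local maximum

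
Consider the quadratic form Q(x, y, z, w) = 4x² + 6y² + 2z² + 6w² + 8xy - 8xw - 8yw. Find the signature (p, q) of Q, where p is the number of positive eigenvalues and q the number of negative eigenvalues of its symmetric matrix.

Write A = [[4, 4, 0, -4], [4, 6, 0, -4], [0, 0, 2, 0], [-4, -4, 0, 6]].
Applying the same elementary operations to the rows and columns of A produces a congruent diagonal matrix with entries 4, 2, 2, 2.
So there are 4 positive pivots.

(4, 0)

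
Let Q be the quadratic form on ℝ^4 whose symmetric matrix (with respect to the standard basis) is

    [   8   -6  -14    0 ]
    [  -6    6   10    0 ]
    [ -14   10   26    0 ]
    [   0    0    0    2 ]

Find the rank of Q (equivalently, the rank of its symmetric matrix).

An LDLᵀ factorisation of A has diagonal entries 8, 3/2, 4/3, 2.
So there are 4 positive pivots.
The rank is the number of nonzero pivots: 4.

4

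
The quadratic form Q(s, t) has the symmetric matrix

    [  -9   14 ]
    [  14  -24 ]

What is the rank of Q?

2

Row-reducing A symmetrically gives the diagonal entries -9, -20/9.
So there are 2 negative pivots.
The rank is the number of nonzero pivots: 2.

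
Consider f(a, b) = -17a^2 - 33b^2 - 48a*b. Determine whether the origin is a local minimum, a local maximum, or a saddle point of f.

saddle point

The Hessian at the origin is H = [[-34, -48], [-48, -66]].
det H = -34·-66 − (-48)² = -60 < 0, so H is indefinite.
Therefore the origin is a saddle point.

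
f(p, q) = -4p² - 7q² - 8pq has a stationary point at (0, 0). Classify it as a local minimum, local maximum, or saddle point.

The Hessian at the origin is H = [[-8, -8], [-8, -14]].
det H = -8·-14 − (-8)² = 48 > 0 and H[1,1] = -8 < 0, so H is negative definite.
Therefore the origin is a local maximum.

local maximum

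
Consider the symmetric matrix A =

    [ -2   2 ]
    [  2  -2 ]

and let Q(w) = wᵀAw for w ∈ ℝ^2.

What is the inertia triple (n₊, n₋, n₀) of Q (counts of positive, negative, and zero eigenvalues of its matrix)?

(0, 1, 1)

Symmetric row and column elimination reduces A to a congruent diagonal form with pivots -2, 0.
Counting signs: 1 negative, 1 zero.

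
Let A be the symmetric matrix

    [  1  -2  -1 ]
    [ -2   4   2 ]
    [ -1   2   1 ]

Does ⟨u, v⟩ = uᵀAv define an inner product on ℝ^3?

no

Symmetric row and column elimination reduces A to a congruent diagonal form with pivots 1, 0, 0.
So there are 1 positive, 2 zero pivots.
Hence Q is positive semidefinite.
⟨·,·⟩ is an inner product exactly when A is positive definite.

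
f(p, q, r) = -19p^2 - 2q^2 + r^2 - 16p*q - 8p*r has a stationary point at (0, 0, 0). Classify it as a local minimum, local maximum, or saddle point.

The Hessian at the origin is H = [[-38, -16, -8], [-16, -4, 0], [-8, 0, 2]].
Congruent diagonalization of H (simultaneous row and column reduction) yields pivots -38, 52/19, -6/13.
That gives 1 positive, 2 negative pivots.
H is indefinite, so the origin is a saddle point.

saddle point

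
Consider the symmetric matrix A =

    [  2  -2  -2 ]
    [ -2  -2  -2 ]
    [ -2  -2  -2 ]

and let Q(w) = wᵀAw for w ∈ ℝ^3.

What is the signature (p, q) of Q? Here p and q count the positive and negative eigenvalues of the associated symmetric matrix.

(1, 1)

Row-reducing A symmetrically gives the diagonal entries 2, -4, 0.
That gives 1 positive, 1 negative, 1 zero pivots.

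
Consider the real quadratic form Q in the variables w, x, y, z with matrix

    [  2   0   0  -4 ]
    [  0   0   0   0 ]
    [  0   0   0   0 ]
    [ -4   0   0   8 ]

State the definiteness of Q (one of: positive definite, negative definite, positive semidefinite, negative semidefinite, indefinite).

positive semidefinite

Congruent diagonalization of A (simultaneous row and column reduction) yields pivots 2, 0, 0, 0.
That gives 1 positive, 3 zero pivots.
Hence Q is positive semidefinite.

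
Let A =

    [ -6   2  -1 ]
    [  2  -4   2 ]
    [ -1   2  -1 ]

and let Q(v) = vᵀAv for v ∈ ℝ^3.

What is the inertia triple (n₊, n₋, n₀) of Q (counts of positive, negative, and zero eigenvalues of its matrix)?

(0, 2, 1)

Congruent diagonalization of A (simultaneous row and column reduction) yields pivots -6, -10/3, 0.
So there are 2 negative, 1 zero pivots.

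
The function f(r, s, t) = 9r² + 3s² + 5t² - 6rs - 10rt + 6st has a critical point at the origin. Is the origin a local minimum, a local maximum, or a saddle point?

The Hessian at the origin is H = [[18, -6, -10], [-6, 6, 6], [-10, 6, 10]].
Congruent diagonalization of H (simultaneous row and column reduction) yields pivots 18, 4, 8/3.
So there are 3 positive pivots.
H is positive definite, so the origin is a strict local minimum.

local minimum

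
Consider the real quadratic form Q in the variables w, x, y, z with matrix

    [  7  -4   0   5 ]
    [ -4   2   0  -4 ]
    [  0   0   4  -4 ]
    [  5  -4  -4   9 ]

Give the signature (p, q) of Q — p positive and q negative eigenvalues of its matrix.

(3, 1)

Row-reducing A symmetrically gives the diagonal entries 7, -2/7, 4, 6.
That gives 3 positive, 1 negative pivots.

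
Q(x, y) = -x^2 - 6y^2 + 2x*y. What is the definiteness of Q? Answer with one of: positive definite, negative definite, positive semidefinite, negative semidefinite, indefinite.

The symmetric matrix of Q is A = [[-1, 1], [1, -6]].
Leading principal minors: Δ_1 = -1, Δ_2 = 5.
The signs alternate starting with Δ_1 < 0, so by Sylvester's criterion Q is negative definite.

negative definite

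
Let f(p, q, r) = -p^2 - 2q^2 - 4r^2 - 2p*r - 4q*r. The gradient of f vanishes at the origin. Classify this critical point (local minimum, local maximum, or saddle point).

local maximum

The Hessian at the origin is H = [[-2, 0, -2], [0, -4, -4], [-2, -4, -8]].
Row-reducing H symmetrically gives the diagonal entries -2, -4, -2.
Counting signs: 3 negative.
H is negative definite, so the origin is a strict local maximum.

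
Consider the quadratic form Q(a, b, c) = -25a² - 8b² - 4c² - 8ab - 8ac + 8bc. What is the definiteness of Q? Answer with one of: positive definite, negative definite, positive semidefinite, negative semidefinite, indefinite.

The associated matrix is A = [[-25, -4, -4], [-4, -8, 4], [-4, 4, -4]].
An LDLᵀ factorisation of A has diagonal entries -25, -184/25, -10/23.
So there are 3 negative pivots.
Hence Q is negative definite.

negative definite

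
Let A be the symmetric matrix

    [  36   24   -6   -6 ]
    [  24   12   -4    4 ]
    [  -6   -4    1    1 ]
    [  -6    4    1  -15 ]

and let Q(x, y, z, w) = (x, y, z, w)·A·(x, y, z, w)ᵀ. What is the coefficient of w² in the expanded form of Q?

The coefficient of w² is the diagonal entry A[4,4] = -15.

-15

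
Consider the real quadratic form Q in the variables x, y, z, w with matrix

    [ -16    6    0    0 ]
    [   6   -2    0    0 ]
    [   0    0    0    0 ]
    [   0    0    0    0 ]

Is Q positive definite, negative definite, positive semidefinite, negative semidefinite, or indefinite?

Symmetric row and column elimination reduces A to a congruent diagonal form with pivots -16, 1/4, 0, 0.
That gives 1 positive, 1 negative, 2 zero pivots.
Hence Q is indefinite.

indefinite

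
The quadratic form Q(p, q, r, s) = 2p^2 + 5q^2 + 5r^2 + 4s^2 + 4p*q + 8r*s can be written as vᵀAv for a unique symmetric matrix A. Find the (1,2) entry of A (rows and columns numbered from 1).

2

The coefficient of p·q in Q is 4. For a symmetric A this equals A[1,2] + A[2,1] = 2·A[1,2].
So A[1,2] = 4/2 = 2.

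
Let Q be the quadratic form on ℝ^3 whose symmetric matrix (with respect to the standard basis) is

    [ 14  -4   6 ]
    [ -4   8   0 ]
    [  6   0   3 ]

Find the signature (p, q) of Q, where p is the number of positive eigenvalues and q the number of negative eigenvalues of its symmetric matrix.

(2, 0)

Applying the same elementary operations to the rows and columns of A produces a congruent diagonal matrix with entries 14, 48/7, 0.
Counting signs: 2 positive, 1 zero.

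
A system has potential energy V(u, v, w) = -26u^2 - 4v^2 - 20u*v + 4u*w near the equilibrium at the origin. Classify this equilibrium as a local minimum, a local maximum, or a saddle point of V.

The Hessian at the origin is H = [[-52, -20, 4], [-20, -8, 0], [4, 0, 0]].
An LDLᵀ factorisation of H has diagonal entries -52, -4/13, 8.
That gives 1 positive, 2 negative pivots.
H is indefinite, so the origin is a saddle point.

saddle point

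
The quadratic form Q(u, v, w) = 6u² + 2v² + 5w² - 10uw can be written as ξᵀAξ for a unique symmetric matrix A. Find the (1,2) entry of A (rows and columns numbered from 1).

The coefficient of u·v in Q is 0. For a symmetric A this equals A[1,2] + A[2,1] = 2·A[1,2].
So A[1,2] = 0/2 = 0.

0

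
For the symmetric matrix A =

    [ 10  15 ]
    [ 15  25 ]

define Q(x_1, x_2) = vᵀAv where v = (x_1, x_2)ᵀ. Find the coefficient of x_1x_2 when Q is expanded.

The coefficient of x_1x_2 is A[1,2] + A[2,1] = 2·15 = 30.

30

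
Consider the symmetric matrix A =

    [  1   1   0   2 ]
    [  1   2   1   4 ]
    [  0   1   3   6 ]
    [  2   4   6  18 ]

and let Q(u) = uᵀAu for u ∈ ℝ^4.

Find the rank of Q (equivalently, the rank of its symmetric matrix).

4

Applying the same elementary operations to the rows and columns of A produces a congruent diagonal matrix with entries 1, 1, 2, 2.
That gives 4 positive pivots.
The rank is the number of nonzero pivots: 4.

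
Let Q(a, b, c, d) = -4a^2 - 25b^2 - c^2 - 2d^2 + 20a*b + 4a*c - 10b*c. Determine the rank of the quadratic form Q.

2

Write A = [[-4, 10, 2, 0], [10, -25, -5, 0], [2, -5, -1, 0], [0, 0, 0, -2]].
Congruent diagonalization of A (simultaneous row and column reduction) yields pivots -4, 0, 0, -2.
Counting signs: 2 negative, 2 zero.
The rank is the number of nonzero pivots: 2.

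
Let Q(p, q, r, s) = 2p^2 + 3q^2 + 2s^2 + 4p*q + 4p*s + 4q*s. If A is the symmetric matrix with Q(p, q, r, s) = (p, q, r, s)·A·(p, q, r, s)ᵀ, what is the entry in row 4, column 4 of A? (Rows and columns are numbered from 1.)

The coefficient of s^2 in Q is 2, and that is exactly A[4,4].

2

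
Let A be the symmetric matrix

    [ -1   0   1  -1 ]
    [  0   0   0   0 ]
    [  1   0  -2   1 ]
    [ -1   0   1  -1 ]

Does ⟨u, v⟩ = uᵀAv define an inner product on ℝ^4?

no

Applying the same elementary operations to the rows and columns of A produces a congruent diagonal matrix with entries -1, 0, -1, 0.
Counting signs: 2 negative, 2 zero.
Hence Q is negative semidefinite.
⟨·,·⟩ is an inner product exactly when A is positive definite.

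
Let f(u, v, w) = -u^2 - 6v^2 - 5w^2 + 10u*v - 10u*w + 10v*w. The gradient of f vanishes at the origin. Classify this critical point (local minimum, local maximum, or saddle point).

saddle point

The Hessian at the origin is H = [[-2, 10, -10], [10, -12, 10], [-10, 10, -10]].
An LDLᵀ factorisation of H has diagonal entries -2, 38, -40/19.
So there are 1 positive, 2 negative pivots.
H is indefinite, so the origin is a saddle point.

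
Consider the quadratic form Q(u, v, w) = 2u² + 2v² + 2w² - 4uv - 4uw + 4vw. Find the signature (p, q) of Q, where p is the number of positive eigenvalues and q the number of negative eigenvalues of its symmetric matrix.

(1, 0)

The symmetric matrix is A = [[2, -2, -2], [-2, 2, 2], [-2, 2, 2]].
Row-reducing A symmetrically gives the diagonal entries 2, 0, 0.
That gives 1 positive, 2 zero pivots.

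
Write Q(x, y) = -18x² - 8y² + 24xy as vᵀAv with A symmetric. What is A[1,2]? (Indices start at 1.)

The coefficient of x·y in Q is 24. For a symmetric A this equals A[1,2] + A[2,1] = 2·A[1,2].
So A[1,2] = 24/2 = 12.

12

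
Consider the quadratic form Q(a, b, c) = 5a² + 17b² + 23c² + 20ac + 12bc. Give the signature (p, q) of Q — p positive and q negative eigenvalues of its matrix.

The associated matrix is A = [[5, 0, 10], [0, 17, 6], [10, 6, 23]].
An LDLᵀ factorisation of A has diagonal entries 5, 17, 15/17.
So there are 3 positive pivots.

(3, 0)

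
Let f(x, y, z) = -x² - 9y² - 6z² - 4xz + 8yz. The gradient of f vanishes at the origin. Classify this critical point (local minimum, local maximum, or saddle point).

local maximum

The Hessian at the origin is H = [[-2, 0, -4], [0, -18, 8], [-4, 8, -12]].
Row-reducing H symmetrically gives the diagonal entries -2, -18, -4/9.
That gives 3 negative pivots.
H is negative definite, so the origin is a strict local maximum.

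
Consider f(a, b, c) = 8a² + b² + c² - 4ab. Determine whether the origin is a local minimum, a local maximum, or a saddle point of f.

The Hessian at the origin is H = [[16, -4, 0], [-4, 2, 0], [0, 0, 2]].
An LDLᵀ factorisation of H has diagonal entries 16, 1, 2.
So there are 3 positive pivots.
H is positive definite, so the origin is a strict local minimum.

local minimum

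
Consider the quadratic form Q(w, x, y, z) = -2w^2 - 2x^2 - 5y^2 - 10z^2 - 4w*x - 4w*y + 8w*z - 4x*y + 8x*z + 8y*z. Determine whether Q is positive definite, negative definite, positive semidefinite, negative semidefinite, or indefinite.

The associated matrix is A = [[-2, -2, -2, 4], [-2, -2, -2, 4], [-2, -2, -5, 4], [4, 4, 4, -10]].
Applying the same elementary operations to the rows and columns of A produces a congruent diagonal matrix with entries -2, 0, -3, -2.
So there are 3 negative, 1 zero pivots.
Hence Q is negative semidefinite.

negative semidefinite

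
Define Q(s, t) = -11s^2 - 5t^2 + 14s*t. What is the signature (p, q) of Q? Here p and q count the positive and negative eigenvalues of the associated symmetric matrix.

(0, 2)

The symmetric matrix is A = [[-11, 7], [7, -5]].
Congruent diagonalization of A (simultaneous row and column reduction) yields pivots -11, -6/11.
That gives 2 negative pivots.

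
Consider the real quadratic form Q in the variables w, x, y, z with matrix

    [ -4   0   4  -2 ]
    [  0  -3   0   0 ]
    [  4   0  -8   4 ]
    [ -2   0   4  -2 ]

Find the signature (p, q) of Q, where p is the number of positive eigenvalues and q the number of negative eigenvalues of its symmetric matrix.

(0, 3)

Applying the same elementary operations to the rows and columns of A produces a congruent diagonal matrix with entries -4, -3, -4, 0.
So there are 3 negative, 1 zero pivots.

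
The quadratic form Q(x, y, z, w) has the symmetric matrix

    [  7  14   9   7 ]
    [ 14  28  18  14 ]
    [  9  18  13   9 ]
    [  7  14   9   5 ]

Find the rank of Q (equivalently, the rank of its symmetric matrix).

Applying the same elementary operations to the rows and columns of A produces a congruent diagonal matrix with entries 7, 0, 10/7, -2.
So there are 2 positive, 1 negative, 1 zero pivots.
The rank is the number of nonzero pivots: 3.

3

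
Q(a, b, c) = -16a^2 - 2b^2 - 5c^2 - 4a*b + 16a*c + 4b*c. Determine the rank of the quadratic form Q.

3

The symmetric matrix is A = [[-16, -2, 8], [-2, -2, 2], [8, 2, -5]].
Applying the same elementary operations to the rows and columns of A produces a congruent diagonal matrix with entries -16, -7/4, -3/7.
So there are 3 negative pivots.
The rank is the number of nonzero pivots: 3.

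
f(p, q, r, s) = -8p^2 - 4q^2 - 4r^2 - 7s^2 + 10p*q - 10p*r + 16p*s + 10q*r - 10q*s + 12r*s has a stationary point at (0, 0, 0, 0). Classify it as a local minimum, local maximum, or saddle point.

saddle point

The Hessian at the origin is H = [[-16, 10, -10, 16], [10, -8, 10, -10], [-10, 10, -8, 12], [16, -10, 12, -14]].
An LDLᵀ factorisation of H has diagonal entries -16, -7/4, 44/7, 15/11.
That gives 2 positive, 2 negative pivots.
H is indefinite, so the origin is a saddle point.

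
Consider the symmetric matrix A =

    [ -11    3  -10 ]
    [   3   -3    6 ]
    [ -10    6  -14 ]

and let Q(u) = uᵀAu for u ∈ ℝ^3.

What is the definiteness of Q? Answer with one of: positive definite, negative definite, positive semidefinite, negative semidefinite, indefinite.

negative semidefinite

Row-reducing A symmetrically gives the diagonal entries -11, -24/11, 0.
So there are 2 negative, 1 zero pivots.
Hence Q is negative semidefinite.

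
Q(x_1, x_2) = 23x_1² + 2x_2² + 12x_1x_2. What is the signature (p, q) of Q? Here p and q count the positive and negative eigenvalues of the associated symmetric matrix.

The associated matrix is A = [[23, 6], [6, 2]].
Symmetric row and column elimination reduces A to a congruent diagonal form with pivots 23, 10/23.
Counting signs: 2 positive.

(2, 0)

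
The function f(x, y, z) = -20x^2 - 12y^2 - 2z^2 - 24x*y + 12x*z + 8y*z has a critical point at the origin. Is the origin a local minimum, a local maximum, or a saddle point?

local maximum

The Hessian at the origin is H = [[-40, -24, 12], [-24, -24, 8], [12, 8, -4]].
Row-reducing H symmetrically gives the diagonal entries -40, -48/5, -1/3.
Counting signs: 3 negative.
H is negative definite, so the origin is a strict local maximum.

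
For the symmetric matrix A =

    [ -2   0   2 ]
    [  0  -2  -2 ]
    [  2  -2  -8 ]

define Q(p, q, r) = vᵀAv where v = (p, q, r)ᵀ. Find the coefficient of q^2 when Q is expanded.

-2

The coefficient of q^2 is the diagonal entry A[2,2] = -2.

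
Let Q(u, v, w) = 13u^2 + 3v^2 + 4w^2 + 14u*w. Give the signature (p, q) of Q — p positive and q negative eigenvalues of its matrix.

(3, 0)

The associated matrix is A = [[13, 0, 7], [0, 3, 0], [7, 0, 4]].
Row-reducing A symmetrically gives the diagonal entries 13, 3, 3/13.
So there are 3 positive pivots.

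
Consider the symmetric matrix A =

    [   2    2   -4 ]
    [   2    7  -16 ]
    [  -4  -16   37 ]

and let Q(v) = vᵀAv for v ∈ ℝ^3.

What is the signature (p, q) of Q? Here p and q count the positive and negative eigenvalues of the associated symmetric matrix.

An LDLᵀ factorisation of A has diagonal entries 2, 5, 1/5.
So there are 3 positive pivots.

(3, 0)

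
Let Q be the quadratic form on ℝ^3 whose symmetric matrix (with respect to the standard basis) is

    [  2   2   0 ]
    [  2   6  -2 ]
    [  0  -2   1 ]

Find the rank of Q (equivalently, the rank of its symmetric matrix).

2

Applying the same elementary operations to the rows and columns of A produces a congruent diagonal matrix with entries 2, 4, 0.
Counting signs: 2 positive, 1 zero.
The rank is the number of nonzero pivots: 2.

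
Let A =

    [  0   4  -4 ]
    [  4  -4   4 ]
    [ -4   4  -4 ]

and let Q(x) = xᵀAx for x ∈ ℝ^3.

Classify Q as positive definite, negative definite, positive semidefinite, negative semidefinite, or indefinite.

indefinite

A is congruent to a diagonal matrix with 1 positive, 1 negative and 1 zero entries, so Q is indefinite.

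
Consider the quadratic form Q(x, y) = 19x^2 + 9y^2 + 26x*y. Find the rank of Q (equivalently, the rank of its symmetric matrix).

Write A = [[19, 13], [13, 9]].
Congruent diagonalization of A (simultaneous row and column reduction) yields pivots 19, 2/19.
So there are 2 positive pivots.
The rank is the number of nonzero pivots: 2.

2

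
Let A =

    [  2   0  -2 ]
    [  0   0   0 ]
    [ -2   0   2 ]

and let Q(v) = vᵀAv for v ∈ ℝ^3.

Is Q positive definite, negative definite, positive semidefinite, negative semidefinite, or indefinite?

Congruent diagonalization of A (simultaneous row and column reduction) yields pivots 2, 0, 0.
That gives 1 positive, 2 zero pivots.
Hence Q is positive semidefinite.

positive semidefinite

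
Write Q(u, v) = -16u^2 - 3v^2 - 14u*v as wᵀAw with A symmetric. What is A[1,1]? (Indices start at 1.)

The coefficient of u^2 in Q is -16, and that is exactly A[1,1].

-16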